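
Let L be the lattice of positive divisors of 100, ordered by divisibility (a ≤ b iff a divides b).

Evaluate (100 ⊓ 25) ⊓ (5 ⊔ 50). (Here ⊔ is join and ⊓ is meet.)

25

100 ∧ 25 = 25
5 ∨ 50 = 50
25 ∧ 50 = 25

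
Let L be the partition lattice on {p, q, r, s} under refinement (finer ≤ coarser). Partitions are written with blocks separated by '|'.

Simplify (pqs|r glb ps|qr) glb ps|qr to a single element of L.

pqs|r ∧ ps|qr = ps|q|r
ps|q|r ∧ ps|qr = ps|q|r

ps|q|r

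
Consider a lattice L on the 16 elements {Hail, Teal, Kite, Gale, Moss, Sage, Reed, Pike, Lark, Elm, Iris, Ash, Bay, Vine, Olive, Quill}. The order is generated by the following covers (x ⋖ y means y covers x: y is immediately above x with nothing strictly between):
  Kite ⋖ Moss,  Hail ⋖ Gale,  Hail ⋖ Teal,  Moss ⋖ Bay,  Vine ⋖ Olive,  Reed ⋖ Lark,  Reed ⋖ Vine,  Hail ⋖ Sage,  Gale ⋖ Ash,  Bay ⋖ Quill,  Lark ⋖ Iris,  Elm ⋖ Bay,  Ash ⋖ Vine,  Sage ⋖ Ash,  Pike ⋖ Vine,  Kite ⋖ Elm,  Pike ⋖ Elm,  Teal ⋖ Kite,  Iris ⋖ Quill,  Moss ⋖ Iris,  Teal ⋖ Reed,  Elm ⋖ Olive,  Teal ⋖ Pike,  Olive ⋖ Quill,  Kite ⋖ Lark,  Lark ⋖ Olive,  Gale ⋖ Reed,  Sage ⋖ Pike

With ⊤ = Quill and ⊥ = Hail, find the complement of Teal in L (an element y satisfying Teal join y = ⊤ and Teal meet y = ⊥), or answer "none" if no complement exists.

none

For every candidate y, either Teal ∨ y ≠ Quill or Teal ∧ y ≠ Hail; no complement exists.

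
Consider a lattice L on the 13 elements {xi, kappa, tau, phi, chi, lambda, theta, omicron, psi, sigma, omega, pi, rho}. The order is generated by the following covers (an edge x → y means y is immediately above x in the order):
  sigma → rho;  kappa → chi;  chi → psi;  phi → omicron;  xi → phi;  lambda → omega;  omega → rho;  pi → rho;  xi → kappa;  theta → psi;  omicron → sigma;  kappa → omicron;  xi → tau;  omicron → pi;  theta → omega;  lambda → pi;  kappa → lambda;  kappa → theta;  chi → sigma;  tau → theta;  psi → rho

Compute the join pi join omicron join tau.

rho

Common upper bounds of {pi, omicron, tau}: rho.
The least among these is rho.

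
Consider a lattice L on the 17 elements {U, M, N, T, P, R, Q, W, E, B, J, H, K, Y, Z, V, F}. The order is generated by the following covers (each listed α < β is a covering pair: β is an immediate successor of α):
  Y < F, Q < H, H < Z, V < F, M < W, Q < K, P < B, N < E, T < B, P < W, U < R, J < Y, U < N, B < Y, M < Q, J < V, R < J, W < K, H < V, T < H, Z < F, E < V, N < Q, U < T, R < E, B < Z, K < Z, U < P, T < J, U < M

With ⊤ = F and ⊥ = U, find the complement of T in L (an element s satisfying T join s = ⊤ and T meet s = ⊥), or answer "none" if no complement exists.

For every candidate s, either T ∨ s ≠ F or T ∧ s ≠ U; no complement exists.

none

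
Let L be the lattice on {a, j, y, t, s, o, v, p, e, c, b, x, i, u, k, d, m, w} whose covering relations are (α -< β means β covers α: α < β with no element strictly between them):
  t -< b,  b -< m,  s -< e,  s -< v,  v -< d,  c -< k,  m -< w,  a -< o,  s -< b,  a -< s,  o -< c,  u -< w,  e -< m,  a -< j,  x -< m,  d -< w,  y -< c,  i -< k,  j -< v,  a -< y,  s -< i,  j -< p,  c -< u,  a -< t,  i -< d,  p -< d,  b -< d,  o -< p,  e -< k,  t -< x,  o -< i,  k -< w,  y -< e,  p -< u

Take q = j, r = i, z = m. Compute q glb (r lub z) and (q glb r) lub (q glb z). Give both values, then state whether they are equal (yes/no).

j; a; no

r lub z = w, so q glb (r lub z) = j glb w = j.
q glb r = a and q glb z = a, so (q glb r) lub (q glb z) = a lub a = a.
Equal: no.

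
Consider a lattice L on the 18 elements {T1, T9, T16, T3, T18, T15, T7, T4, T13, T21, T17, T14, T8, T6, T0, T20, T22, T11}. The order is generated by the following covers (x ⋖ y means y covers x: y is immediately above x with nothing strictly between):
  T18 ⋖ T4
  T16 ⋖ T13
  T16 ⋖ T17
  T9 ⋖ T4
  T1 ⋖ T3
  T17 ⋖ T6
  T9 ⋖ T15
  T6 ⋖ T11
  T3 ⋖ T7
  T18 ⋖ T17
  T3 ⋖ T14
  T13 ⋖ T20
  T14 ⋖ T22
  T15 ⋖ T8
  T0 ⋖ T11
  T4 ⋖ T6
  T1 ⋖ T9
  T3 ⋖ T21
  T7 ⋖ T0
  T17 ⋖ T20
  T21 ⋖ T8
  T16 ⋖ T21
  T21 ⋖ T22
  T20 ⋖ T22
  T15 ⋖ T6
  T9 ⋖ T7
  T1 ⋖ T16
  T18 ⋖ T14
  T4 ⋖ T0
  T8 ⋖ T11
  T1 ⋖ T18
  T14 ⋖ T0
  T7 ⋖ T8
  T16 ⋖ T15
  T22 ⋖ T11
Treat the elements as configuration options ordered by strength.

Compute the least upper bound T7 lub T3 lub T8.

T8

Common upper bounds of {T7, T3, T8}: T11, T8.
The least among these is T8.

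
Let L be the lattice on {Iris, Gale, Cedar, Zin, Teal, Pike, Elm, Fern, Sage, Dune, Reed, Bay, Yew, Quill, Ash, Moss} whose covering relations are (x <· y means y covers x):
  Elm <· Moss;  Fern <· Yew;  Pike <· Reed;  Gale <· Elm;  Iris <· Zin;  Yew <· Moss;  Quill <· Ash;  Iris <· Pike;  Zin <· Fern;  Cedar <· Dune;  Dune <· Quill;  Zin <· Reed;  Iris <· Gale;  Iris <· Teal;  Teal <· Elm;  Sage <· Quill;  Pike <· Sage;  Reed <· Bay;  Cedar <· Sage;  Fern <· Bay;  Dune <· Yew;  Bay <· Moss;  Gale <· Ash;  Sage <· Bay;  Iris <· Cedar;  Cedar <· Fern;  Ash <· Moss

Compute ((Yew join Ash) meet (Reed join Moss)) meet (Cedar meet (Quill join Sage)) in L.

Cedar

Yew ∨ Ash = Moss
Reed ∨ Moss = Moss
Moss ∧ Moss = Moss
Quill ∨ Sage = Quill
Cedar ∧ Quill = Cedar
Moss ∧ Cedar = Cedar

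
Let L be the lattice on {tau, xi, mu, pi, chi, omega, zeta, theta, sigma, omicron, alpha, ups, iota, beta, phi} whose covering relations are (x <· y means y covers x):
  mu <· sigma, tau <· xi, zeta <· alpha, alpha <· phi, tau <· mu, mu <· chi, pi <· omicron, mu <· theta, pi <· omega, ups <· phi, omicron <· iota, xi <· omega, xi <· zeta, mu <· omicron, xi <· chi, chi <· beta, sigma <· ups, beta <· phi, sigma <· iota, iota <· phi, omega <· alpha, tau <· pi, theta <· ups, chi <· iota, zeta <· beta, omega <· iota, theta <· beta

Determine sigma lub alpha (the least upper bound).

Common upper bounds of {sigma, alpha}: phi.
The least among these is phi.

phi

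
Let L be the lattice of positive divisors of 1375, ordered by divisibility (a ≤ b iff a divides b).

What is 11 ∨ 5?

55

In the divisibility order, the join is the least common multiple: lcm(11, 5) = 55.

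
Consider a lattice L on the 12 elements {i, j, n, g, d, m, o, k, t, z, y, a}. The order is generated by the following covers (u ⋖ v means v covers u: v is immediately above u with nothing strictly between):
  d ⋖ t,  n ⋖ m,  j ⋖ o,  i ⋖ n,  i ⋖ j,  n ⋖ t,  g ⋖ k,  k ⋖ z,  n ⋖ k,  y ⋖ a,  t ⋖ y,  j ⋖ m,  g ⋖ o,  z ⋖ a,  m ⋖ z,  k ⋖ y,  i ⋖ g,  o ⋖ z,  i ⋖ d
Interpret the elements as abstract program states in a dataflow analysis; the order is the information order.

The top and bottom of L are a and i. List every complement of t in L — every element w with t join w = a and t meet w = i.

Need w with t ∨ w = a and t ∧ w = i.
Checking each element gives: j, o.

j, o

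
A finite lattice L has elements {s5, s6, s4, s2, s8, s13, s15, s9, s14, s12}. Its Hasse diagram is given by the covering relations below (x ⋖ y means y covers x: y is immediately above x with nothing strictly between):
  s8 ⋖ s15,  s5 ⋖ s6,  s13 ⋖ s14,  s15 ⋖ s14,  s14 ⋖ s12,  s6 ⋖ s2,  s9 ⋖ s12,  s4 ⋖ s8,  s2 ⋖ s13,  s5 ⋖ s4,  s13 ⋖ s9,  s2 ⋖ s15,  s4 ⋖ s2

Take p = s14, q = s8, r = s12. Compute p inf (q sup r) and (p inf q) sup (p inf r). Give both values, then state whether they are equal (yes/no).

s14; s14; yes

q sup r = s12, so p inf (q sup r) = s14 inf s12 = s14.
p inf q = s8 and p inf r = s14, so (p inf q) sup (p inf r) = s8 sup s14 = s14.
Equal: yes.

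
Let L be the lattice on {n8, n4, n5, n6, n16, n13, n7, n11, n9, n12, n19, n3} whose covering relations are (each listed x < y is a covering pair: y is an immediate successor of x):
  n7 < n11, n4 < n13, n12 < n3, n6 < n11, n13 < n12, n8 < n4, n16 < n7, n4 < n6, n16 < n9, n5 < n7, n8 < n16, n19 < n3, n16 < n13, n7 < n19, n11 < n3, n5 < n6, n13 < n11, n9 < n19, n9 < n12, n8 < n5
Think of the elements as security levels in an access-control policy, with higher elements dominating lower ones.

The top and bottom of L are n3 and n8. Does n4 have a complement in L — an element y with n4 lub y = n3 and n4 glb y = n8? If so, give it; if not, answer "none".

n19

Need y with n4 ∨ y = n3 and n4 ∧ y = n8.
Checking each element gives: n19.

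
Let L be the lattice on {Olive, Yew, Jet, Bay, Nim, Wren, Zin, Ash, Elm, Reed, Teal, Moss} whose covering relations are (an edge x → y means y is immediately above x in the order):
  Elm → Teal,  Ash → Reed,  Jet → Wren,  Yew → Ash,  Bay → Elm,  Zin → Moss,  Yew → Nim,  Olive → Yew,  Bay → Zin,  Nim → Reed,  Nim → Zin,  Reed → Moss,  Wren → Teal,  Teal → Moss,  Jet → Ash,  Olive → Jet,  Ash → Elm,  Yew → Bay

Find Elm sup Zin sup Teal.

Common upper bounds of {Elm, Zin, Teal}: Moss.
The least among these is Moss.

Moss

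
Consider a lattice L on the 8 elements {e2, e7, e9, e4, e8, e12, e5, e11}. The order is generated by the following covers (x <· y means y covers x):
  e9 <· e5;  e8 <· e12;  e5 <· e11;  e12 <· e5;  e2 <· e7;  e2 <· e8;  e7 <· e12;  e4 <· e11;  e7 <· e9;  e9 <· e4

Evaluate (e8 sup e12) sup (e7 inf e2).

e8 ∨ e12 = e12
e7 ∧ e2 = e2
e12 ∨ e2 = e12

e12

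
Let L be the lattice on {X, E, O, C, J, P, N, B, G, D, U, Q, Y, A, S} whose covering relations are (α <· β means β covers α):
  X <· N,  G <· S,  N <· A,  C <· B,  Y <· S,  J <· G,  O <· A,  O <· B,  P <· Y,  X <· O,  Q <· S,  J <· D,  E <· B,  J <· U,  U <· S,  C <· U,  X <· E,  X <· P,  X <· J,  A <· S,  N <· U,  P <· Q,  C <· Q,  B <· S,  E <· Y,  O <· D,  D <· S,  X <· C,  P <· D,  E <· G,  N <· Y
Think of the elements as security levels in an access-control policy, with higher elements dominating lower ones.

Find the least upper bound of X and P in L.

P

Common upper bounds of {X, P}: D, P, Q, S, Y.
The least among these is P.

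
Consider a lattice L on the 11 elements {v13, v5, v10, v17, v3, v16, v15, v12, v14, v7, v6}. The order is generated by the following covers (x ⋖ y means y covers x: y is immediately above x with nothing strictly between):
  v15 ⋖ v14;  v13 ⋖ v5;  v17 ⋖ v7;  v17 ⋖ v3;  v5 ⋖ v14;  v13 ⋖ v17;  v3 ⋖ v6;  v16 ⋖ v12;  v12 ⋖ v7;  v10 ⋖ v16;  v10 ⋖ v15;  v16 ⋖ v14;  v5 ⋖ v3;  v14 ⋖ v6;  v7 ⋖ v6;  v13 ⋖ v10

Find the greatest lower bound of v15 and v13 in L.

Common lower bounds of {v15, v13}: v13.
The greatest among these is v13.

v13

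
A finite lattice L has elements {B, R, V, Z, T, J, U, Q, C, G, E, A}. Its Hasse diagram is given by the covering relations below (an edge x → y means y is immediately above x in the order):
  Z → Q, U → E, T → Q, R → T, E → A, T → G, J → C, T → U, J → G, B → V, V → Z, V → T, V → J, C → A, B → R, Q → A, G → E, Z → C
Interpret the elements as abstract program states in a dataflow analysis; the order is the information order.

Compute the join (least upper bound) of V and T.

Common upper bounds of {V, T}: A, E, G, Q, T, U.
The least among these is T.

T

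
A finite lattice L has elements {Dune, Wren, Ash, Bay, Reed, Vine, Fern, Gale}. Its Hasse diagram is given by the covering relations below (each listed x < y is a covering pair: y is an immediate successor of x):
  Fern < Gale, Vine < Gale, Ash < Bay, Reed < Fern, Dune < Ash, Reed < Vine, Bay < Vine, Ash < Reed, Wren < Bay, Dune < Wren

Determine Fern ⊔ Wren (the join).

Gale

Common upper bounds of {Fern, Wren}: Gale.
The least among these is Gale.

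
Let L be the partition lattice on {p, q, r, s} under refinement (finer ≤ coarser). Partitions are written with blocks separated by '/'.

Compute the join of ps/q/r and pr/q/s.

Common upper bounds of {ps/q/r, pr/q/s}: pqrs, prs/q.
The least among these is prs/q.

prs/q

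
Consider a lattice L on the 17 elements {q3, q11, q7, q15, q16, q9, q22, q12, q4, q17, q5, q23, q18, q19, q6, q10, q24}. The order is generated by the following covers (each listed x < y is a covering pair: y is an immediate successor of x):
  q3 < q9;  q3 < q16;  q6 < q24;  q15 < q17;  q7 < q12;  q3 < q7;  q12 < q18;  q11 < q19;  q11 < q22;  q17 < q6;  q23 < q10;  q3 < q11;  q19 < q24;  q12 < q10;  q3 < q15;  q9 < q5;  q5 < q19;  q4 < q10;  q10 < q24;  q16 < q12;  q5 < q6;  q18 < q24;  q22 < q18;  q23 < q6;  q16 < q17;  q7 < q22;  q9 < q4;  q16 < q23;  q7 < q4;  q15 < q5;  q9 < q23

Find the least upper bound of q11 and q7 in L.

q22

Common upper bounds of {q11, q7}: q18, q22, q24.
The least among these is q22.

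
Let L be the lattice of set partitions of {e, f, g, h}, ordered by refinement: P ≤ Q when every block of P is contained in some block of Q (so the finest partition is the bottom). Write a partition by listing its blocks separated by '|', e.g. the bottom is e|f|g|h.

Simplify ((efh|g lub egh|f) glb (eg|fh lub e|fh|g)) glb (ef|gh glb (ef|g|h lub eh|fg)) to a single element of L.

efh|g ∨ egh|f = efgh
eg|fh ∨ e|fh|g = eg|fh
efgh ∧ eg|fh = eg|fh
ef|g|h ∨ eh|fg = efgh
ef|gh ∧ efgh = ef|gh
eg|fh ∧ ef|gh = e|f|g|h

e|f|g|h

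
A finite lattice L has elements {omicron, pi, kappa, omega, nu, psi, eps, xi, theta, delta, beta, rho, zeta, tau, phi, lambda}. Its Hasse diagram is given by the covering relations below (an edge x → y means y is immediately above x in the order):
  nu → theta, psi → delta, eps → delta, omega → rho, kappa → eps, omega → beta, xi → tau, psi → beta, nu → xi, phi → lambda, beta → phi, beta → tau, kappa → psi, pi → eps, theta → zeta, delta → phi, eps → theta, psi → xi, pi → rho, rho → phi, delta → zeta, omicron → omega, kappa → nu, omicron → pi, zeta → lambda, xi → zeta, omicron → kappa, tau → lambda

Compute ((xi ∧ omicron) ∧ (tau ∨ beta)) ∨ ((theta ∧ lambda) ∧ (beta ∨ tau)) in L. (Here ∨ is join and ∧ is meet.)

nu

xi ∧ omicron = omicron
tau ∨ beta = tau
omicron ∧ tau = omicron
theta ∧ lambda = theta
beta ∨ tau = tau
theta ∧ tau = nu
omicron ∨ nu = nu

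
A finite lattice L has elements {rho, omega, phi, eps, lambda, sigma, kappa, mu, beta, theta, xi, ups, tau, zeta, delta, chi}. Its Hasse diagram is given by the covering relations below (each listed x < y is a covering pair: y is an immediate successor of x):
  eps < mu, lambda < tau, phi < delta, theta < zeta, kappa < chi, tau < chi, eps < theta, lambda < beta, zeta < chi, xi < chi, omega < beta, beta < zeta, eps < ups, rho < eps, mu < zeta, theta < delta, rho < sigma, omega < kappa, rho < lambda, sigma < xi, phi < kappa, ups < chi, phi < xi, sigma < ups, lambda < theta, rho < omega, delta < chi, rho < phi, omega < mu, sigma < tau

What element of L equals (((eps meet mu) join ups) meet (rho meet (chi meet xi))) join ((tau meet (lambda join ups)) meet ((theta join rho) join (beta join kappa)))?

tau

eps ∧ mu = eps
eps ∨ ups = ups
chi ∧ xi = xi
rho ∧ xi = rho
ups ∧ rho = rho
lambda ∨ ups = chi
tau ∧ chi = tau
theta ∨ rho = theta
beta ∨ kappa = chi
theta ∨ chi = chi
tau ∧ chi = tau
rho ∨ tau = tau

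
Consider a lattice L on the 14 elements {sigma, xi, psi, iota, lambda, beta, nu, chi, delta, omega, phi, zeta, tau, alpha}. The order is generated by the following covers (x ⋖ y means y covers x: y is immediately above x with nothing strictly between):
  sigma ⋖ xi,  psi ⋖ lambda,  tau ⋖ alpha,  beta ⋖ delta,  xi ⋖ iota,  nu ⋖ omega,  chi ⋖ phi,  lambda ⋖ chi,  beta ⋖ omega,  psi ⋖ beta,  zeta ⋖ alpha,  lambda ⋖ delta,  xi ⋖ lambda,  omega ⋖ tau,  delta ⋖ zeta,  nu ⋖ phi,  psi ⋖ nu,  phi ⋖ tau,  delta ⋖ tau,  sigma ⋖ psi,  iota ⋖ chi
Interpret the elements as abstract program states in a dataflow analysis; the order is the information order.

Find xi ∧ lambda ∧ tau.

xi

Common lower bounds of {xi, lambda, tau}: sigma, xi.
The greatest among these is xi.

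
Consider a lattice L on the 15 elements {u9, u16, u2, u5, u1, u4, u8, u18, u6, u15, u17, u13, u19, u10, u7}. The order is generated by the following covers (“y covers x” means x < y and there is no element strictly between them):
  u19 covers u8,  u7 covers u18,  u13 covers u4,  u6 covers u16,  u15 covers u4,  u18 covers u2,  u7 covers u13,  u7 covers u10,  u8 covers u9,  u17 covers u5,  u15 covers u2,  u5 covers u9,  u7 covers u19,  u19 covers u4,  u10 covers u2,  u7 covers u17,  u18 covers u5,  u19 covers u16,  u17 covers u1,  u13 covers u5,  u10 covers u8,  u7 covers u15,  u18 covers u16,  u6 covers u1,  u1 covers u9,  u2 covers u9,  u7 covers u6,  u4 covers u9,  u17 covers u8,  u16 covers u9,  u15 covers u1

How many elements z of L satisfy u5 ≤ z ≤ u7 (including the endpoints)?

5

The interval [u5, u7] = {u13, u17, u18, u5, u7}, which has 5 elements.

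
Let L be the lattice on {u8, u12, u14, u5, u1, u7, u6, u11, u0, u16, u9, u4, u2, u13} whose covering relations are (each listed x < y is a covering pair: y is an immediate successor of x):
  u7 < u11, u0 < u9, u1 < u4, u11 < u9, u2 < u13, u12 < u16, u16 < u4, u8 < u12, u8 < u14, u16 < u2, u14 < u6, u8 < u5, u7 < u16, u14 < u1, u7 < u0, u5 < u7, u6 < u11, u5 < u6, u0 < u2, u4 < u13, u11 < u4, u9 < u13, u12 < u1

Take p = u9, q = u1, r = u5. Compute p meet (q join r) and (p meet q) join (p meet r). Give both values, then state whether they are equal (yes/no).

q join r = u4, so p meet (q join r) = u9 meet u4 = u11.
p meet q = u14 and p meet r = u5, so (p meet q) join (p meet r) = u14 join u5 = u6.
Equal: no.

u11; u6; no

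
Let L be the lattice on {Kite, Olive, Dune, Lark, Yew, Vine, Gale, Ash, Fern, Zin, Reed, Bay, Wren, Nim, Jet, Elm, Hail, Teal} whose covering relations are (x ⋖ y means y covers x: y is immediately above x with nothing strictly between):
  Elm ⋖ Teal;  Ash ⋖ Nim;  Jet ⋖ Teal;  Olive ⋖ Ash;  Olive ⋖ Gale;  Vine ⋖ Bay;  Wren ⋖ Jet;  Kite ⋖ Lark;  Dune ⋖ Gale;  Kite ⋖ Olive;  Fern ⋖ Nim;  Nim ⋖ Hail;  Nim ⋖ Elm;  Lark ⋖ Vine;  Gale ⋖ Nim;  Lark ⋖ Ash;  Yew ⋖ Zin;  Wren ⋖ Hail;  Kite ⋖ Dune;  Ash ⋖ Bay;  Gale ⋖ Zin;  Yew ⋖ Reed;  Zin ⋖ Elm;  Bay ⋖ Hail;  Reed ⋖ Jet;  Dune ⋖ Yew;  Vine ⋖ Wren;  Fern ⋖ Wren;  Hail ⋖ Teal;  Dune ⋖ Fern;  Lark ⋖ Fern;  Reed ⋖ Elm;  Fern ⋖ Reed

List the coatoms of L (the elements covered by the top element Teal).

Elm, Hail, Jet

The coatoms are exactly the elements covered by Teal: Elm, Hail, Jet.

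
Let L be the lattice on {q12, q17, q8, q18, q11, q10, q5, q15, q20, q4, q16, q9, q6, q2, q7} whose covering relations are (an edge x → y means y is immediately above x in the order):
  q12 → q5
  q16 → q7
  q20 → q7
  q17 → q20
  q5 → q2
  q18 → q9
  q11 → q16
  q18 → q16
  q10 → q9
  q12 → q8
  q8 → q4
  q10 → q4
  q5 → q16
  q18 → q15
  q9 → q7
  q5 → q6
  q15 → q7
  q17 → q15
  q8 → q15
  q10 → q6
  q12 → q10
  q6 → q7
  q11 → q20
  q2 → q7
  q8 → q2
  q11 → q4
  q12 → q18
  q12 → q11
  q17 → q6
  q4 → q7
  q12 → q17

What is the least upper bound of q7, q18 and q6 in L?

q7

Common upper bounds of {q7, q18, q6}: q7.
The least among these is q7.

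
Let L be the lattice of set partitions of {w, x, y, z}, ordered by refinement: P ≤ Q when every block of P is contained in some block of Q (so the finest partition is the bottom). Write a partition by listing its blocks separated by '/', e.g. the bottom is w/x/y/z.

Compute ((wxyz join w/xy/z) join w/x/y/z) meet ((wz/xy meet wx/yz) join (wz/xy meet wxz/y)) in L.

wxyz ∨ w/xy/z = wxyz
wxyz ∨ w/x/y/z = wxyz
wz/xy ∧ wx/yz = w/x/y/z
wz/xy ∧ wxz/y = wz/x/y
w/x/y/z ∨ wz/x/y = wz/x/y
wxyz ∧ wz/x/y = wz/x/y

wz/x/y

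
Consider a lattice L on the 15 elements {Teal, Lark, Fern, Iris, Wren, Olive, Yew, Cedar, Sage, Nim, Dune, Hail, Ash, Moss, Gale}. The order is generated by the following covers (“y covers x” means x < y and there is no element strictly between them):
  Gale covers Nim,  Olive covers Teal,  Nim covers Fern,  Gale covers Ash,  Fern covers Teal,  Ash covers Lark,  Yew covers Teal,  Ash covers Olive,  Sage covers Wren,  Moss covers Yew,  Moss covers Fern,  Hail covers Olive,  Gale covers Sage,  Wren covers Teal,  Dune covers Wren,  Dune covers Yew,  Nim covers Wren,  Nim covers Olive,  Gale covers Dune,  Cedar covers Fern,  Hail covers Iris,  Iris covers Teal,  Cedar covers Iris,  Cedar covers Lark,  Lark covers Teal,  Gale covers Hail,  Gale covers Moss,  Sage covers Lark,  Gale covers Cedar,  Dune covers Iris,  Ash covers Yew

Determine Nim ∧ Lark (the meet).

Teal

Common lower bounds of {Nim, Lark}: Teal.
The greatest among these is Teal.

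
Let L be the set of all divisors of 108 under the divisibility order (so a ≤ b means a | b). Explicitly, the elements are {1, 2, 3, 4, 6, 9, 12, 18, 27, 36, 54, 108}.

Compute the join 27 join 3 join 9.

27

Common upper bounds of {27, 3, 9}: 108, 27, 54.
The least among these is 27.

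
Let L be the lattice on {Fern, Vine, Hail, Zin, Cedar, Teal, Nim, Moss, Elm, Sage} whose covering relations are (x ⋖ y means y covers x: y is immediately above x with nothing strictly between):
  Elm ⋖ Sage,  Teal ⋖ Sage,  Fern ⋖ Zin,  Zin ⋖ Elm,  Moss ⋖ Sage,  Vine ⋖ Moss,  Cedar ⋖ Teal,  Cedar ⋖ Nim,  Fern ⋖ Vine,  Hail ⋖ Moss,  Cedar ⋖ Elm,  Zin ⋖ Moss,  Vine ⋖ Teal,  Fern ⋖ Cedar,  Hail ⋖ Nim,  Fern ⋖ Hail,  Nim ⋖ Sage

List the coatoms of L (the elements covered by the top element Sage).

Elm, Moss, Nim, Teal

The coatoms are exactly the elements covered by Sage: Elm, Moss, Nim, Teal.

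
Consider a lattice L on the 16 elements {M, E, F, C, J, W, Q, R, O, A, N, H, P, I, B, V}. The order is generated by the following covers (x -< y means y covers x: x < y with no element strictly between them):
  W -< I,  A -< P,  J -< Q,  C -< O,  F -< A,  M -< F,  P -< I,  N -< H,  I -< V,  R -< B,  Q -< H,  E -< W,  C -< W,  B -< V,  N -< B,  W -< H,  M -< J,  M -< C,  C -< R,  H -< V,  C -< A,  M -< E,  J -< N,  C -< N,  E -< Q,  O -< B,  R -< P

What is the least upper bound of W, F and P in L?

I

Common upper bounds of {W, F, P}: I, V.
The least among these is I.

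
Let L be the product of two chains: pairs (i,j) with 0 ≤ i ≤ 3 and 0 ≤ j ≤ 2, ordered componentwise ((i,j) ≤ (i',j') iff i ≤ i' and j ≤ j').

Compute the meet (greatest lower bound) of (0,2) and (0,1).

In a product of chains, the meet is componentwise min, giving (0,1).

(0,1)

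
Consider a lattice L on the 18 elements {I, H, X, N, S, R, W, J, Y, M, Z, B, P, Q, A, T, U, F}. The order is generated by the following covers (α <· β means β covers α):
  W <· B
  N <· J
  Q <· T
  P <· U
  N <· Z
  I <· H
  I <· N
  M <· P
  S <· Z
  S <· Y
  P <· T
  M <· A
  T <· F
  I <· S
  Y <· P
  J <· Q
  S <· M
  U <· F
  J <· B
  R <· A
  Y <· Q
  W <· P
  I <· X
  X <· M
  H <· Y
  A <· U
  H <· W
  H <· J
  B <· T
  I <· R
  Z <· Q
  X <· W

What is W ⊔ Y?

Common upper bounds of {W, Y}: F, P, T, U.
The least among these is P.

P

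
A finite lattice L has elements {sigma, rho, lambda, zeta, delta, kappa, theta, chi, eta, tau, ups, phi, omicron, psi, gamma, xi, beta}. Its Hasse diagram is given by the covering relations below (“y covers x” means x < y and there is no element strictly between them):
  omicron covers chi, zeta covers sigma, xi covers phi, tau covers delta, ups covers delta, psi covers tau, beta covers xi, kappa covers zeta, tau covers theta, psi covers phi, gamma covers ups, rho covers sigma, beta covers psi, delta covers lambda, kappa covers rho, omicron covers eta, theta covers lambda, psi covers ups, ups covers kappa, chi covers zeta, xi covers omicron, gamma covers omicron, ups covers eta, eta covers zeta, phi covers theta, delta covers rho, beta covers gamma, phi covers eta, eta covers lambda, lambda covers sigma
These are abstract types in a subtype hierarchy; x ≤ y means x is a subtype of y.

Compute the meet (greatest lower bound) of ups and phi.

eta

Common lower bounds of {ups, phi}: eta, lambda, sigma, zeta.
The greatest among these is eta.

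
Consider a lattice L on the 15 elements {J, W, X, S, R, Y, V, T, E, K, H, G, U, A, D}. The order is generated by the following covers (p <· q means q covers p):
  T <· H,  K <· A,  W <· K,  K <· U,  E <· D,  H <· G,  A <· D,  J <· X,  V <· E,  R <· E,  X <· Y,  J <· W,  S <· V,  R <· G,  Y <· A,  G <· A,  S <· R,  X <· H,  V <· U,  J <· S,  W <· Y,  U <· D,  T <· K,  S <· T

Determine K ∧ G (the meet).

Common lower bounds of {K, G}: J, S, T.
The greatest among these is T.

T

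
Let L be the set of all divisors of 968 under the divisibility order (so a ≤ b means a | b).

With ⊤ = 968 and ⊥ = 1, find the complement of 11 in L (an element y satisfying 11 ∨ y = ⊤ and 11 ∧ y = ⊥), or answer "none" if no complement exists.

none

For every candidate y, either 11 ∨ y ≠ 968 or 11 ∧ y ≠ 1; no complement exists.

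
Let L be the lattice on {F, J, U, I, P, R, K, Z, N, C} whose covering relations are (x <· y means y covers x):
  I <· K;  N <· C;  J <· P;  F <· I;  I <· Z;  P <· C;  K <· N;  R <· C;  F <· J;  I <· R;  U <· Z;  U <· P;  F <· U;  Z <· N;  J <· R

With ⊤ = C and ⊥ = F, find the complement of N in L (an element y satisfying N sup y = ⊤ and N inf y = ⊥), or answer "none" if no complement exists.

Need y with N ∨ y = C and N ∧ y = F.
Checking each element gives: J.

J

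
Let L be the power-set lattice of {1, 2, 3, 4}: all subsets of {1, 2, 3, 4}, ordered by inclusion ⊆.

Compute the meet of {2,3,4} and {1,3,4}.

{3,4}

Common lower bounds of {{2,3,4}, {1,3,4}}: {3,4}, {3}, {4}, ∅.
The greatest among these is {3,4}.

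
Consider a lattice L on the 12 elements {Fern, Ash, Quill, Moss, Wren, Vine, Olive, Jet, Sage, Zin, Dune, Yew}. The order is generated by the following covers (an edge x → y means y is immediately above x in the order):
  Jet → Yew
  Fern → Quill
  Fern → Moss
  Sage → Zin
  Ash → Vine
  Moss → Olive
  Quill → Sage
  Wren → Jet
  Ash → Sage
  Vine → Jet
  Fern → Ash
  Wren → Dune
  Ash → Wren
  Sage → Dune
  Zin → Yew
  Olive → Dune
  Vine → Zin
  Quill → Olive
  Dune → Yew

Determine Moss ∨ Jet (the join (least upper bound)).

Common upper bounds of {Moss, Jet}: Yew.
The least among these is Yew.

Yew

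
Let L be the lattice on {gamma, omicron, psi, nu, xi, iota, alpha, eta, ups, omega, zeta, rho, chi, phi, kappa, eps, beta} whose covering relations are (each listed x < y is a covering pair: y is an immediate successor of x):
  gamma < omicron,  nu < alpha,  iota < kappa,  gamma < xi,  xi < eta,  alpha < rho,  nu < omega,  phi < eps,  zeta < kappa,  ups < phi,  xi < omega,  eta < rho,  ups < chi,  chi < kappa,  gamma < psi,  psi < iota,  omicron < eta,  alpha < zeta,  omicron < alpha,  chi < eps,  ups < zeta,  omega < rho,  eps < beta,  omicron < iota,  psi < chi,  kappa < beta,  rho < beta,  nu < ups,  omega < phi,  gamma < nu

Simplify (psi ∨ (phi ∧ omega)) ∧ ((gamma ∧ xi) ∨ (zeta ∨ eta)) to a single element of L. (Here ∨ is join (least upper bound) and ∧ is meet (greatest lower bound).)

phi ∧ omega = omega
psi ∨ omega = eps
gamma ∧ xi = gamma
zeta ∨ eta = beta
gamma ∨ beta = beta
eps ∧ beta = eps

eps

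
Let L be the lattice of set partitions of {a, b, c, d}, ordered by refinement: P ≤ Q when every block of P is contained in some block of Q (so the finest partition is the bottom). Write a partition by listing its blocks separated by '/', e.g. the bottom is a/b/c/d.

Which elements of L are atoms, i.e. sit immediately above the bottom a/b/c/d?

The atoms are exactly the elements that cover a/b/c/d: a/b/cd, a/bc/d, a/bd/c, ab/c/d, ac/b/d, ad/b/c.

a/b/cd, a/bc/d, a/bd/c, ab/c/d, ac/b/d, ad/b/c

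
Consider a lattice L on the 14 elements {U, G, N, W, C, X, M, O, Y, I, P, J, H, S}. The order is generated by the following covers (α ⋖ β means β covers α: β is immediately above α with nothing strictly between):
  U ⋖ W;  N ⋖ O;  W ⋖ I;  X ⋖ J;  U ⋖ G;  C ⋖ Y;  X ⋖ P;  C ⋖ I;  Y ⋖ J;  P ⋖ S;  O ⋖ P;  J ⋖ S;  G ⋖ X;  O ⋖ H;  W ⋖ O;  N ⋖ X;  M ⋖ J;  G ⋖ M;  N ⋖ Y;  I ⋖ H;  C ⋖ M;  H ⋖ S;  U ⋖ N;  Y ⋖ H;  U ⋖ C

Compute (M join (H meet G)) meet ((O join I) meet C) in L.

H ∧ G = U
M ∨ U = M
O ∨ I = H
H ∧ C = C
M ∧ C = C

C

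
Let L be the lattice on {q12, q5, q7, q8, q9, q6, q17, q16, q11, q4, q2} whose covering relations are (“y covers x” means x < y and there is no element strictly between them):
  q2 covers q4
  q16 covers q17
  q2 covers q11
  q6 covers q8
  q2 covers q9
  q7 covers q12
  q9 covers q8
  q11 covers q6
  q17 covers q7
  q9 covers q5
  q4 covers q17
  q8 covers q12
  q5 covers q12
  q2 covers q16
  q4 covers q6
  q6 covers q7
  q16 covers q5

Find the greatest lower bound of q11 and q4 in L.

q6

Common lower bounds of {q11, q4}: q12, q6, q7, q8.
The greatest among these is q6.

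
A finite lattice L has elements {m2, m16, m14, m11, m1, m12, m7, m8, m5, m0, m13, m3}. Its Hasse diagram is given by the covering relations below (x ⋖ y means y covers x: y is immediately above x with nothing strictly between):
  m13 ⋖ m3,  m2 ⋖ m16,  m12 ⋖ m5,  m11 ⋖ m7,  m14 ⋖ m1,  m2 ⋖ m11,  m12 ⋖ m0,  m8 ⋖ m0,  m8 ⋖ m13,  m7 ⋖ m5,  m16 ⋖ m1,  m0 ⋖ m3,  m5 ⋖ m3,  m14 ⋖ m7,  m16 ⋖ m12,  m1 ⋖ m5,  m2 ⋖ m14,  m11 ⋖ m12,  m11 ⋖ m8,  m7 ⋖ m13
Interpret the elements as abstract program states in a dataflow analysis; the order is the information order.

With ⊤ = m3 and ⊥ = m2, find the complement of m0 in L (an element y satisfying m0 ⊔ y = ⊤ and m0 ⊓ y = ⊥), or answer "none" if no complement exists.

m14

Need y with m0 ∨ y = m3 and m0 ∧ y = m2.
Checking each element gives: m14.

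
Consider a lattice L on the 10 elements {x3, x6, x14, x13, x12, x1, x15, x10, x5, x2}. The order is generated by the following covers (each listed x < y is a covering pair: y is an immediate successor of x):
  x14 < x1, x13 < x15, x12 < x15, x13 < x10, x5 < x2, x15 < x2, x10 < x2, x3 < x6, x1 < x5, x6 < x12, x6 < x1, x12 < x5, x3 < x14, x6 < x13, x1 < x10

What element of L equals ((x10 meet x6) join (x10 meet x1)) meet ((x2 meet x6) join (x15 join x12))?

x6

x10 ∧ x6 = x6
x10 ∧ x1 = x1
x6 ∨ x1 = x1
x2 ∧ x6 = x6
x15 ∨ x12 = x15
x6 ∨ x15 = x15
x1 ∧ x15 = x6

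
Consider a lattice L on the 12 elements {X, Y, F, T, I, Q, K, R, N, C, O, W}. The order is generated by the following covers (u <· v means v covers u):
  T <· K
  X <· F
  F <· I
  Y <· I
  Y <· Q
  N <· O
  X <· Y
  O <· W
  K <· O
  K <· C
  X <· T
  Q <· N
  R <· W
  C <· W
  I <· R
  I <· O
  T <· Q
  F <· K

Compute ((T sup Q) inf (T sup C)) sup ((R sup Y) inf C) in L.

T ∨ Q = Q
T ∨ C = C
Q ∧ C = T
R ∨ Y = R
R ∧ C = F
T ∨ F = K

K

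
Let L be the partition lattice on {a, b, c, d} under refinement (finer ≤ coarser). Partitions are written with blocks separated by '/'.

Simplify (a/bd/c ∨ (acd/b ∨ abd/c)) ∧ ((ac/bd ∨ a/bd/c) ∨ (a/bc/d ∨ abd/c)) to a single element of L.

acd/b ∨ abd/c = abcd
a/bd/c ∨ abcd = abcd
ac/bd ∨ a/bd/c = ac/bd
a/bc/d ∨ abd/c = abcd
ac/bd ∨ abcd = abcd
abcd ∧ abcd = abcd

abcd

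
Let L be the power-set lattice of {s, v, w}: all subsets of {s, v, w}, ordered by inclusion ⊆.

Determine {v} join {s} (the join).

{s,v}

Common upper bounds of {{v}, {s}}: {s,v,w}, {s,v}.
The least among these is {s,v}.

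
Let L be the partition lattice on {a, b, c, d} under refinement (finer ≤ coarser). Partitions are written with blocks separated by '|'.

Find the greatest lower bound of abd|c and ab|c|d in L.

ab|c|d

The meet (common refinement) of abd|c and ab|c|d intersects blocks pairwise, giving ab|c|d.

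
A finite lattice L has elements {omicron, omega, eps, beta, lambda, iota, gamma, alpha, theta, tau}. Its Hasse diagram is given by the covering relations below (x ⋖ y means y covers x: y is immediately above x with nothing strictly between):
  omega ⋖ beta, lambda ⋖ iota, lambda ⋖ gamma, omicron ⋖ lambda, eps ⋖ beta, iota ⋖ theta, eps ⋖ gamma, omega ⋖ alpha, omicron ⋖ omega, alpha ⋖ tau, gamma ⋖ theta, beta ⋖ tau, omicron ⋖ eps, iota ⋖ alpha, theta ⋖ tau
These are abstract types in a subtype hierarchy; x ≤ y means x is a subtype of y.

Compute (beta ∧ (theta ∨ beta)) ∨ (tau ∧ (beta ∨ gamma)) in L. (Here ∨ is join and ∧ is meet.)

theta ∨ beta = tau
beta ∧ tau = beta
beta ∨ gamma = tau
tau ∧ tau = tau
beta ∨ tau = tau

tau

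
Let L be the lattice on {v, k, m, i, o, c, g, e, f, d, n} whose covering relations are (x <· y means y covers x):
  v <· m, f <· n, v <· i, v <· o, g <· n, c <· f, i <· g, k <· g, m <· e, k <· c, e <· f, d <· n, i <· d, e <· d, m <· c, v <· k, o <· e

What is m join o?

e

Common upper bounds of {m, o}: d, e, f, n.
The least among these is e.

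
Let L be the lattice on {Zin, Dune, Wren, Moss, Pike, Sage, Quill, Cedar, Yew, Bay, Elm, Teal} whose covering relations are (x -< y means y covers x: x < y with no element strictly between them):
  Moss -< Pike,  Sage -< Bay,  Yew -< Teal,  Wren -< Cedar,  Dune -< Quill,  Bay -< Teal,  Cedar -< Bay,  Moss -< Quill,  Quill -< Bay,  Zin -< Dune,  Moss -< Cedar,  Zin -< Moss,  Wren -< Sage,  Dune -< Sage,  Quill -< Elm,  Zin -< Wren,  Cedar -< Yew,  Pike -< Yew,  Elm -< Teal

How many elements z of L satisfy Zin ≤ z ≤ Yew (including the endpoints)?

6

The interval [Zin, Yew] = {Cedar, Moss, Pike, Wren, Yew, Zin}, which has 6 elements.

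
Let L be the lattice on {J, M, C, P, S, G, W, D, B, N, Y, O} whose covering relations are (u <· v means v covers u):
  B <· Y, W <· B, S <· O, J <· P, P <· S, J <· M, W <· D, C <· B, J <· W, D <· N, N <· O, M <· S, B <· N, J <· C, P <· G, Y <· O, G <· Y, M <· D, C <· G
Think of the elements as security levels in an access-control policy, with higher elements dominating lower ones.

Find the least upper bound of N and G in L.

Common upper bounds of {N, G}: O.
The least among these is O.

O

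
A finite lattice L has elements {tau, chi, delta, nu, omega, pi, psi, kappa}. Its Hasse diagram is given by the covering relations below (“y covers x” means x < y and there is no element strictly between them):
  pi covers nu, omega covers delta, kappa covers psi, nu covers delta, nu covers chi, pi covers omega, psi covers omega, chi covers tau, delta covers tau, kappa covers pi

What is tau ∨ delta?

Common upper bounds of {tau, delta}: delta, kappa, nu, omega, pi, psi.
The least among these is delta.

delta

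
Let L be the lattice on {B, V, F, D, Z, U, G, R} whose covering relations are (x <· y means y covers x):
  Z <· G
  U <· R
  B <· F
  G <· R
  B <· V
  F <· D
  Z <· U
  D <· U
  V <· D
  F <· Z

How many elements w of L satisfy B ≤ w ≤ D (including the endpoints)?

The interval [B, D] = {B, D, F, V}, which has 4 elements.

4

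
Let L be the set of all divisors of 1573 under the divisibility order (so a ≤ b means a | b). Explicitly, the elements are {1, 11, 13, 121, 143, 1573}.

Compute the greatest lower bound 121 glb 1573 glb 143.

In the divisibility order, the meet is the greatest common divisor: gcd(121, 1573, 143) = 11.

11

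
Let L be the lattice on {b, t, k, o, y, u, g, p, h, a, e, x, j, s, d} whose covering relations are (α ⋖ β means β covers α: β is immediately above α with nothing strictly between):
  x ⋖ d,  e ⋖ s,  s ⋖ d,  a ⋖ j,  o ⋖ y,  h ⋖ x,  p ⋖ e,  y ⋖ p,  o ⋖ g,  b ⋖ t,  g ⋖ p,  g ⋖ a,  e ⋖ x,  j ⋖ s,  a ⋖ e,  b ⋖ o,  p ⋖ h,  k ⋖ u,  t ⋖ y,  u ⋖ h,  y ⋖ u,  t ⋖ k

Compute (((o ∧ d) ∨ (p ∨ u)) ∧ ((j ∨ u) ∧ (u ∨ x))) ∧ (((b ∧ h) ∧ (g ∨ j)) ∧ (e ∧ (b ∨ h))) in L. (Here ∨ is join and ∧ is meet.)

b

o ∧ d = o
p ∨ u = h
o ∨ h = h
j ∨ u = d
u ∨ x = x
d ∧ x = x
h ∧ x = h
b ∧ h = b
g ∨ j = j
b ∧ j = b
b ∨ h = h
e ∧ h = p
b ∧ p = b
h ∧ b = b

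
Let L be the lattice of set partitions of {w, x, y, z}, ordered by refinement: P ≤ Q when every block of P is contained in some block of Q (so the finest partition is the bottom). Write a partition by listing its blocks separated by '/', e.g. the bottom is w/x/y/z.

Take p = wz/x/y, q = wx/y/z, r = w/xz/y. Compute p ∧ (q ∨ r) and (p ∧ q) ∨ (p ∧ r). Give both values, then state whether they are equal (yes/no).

wz/x/y; w/x/y/z; no

q ∨ r = wxz/y, so p ∧ (q ∨ r) = wz/x/y ∧ wxz/y = wz/x/y.
p ∧ q = w/x/y/z and p ∧ r = w/x/y/z, so (p ∧ q) ∨ (p ∧ r) = w/x/y/z ∨ w/x/y/z = w/x/y/z.
Equal: no.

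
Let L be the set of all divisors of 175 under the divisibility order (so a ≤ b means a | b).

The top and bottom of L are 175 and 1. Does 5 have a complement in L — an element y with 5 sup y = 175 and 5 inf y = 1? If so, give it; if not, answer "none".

For every candidate y, either 5 ∨ y ≠ 175 or 5 ∧ y ≠ 1; no complement exists.

none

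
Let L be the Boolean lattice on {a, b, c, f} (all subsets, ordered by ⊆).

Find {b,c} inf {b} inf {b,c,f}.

Under ⊆, meet is intersection: {b,c} ∩ {b} ∩ {b,c,f} = {b}.

{b}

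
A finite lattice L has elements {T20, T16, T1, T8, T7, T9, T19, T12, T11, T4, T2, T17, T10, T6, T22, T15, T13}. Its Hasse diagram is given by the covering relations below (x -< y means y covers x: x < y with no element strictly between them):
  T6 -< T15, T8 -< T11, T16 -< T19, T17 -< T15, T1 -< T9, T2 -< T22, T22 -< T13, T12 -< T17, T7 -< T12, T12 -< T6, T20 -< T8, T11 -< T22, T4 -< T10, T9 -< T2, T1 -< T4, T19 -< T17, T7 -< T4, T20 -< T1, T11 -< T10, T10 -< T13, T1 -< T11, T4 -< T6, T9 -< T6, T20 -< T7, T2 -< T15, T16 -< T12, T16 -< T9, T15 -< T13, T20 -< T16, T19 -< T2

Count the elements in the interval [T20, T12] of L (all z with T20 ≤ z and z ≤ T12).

The interval [T20, T12] = {T12, T16, T20, T7}, which has 4 elements.

4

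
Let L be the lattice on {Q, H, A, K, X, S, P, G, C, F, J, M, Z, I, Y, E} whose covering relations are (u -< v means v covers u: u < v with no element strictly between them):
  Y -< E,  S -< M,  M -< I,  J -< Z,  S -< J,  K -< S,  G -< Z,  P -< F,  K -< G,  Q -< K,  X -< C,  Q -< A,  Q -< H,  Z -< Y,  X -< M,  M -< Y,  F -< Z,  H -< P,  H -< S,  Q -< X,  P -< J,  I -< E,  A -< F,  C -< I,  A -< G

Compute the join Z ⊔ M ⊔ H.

Common upper bounds of {Z, M, H}: E, Y.
The least among these is Y.

Y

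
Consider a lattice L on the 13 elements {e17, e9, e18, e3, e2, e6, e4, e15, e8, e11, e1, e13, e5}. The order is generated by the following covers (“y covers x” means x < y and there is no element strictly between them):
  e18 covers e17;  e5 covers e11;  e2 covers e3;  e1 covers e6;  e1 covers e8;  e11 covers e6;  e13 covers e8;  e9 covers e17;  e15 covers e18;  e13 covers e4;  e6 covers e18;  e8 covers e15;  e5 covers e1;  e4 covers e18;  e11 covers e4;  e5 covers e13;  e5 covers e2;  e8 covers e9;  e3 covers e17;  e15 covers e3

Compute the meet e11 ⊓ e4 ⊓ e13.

Common lower bounds of {e11, e4, e13}: e17, e18, e4.
The greatest among these is e4.

e4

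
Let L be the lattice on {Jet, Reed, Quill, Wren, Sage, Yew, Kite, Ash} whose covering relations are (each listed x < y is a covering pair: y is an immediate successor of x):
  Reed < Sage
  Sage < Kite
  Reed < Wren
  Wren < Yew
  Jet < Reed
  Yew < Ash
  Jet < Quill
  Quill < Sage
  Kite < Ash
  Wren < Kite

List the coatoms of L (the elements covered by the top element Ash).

The coatoms are exactly the elements covered by Ash: Kite, Yew.

Kite, Yew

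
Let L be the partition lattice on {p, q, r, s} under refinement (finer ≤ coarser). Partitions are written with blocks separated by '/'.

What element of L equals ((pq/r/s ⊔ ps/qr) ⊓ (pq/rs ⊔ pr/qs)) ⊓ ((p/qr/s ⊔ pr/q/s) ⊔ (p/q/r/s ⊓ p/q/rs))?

pq/r/s ∨ ps/qr = pqrs
pq/rs ∨ pr/qs = pqrs
pqrs ∧ pqrs = pqrs
p/qr/s ∨ pr/q/s = pqr/s
p/q/r/s ∧ p/q/rs = p/q/r/s
pqr/s ∨ p/q/r/s = pqr/s
pqrs ∧ pqr/s = pqr/s

pqr/s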